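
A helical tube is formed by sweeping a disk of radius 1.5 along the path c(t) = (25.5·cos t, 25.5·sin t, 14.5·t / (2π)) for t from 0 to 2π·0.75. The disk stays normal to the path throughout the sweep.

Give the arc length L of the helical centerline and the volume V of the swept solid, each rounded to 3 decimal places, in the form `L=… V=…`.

L=120.657 V=852.874

2πR = 2π·25.5 = 160.221225
per-turn = √(160.221225² + 14.5²) = √(25670.8410 + 210.25) = √25881.0910 = 160.876011
L = 0.75 × 160.876011 = 120.657009
V = π·1.5² × L = 7.068583 × 120.657009 = 852.874136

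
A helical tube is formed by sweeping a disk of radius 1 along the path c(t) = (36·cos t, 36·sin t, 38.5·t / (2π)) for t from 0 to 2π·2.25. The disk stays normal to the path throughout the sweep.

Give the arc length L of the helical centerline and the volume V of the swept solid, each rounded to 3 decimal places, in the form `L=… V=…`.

2πR = 2π·36 = 226.194671
per-turn = √(226.194671² + 38.5²) = √(51164.0292 + 1482.25) = √52646.2792 = 229.447770
L = 2.25 × 229.447770 = 516.257483
V = π·1² × L = 3.141593 × 516.257483 = 1621.870715

L=516.257 V=1621.871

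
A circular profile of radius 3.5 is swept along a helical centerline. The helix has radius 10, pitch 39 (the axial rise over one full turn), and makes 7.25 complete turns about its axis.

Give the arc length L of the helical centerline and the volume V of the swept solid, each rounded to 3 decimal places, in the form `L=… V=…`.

L=536.149 V=20633.440

2πR = 2π·10 = 62.831853
per-turn = √(62.831853² + 39²) = √(3947.8418 + 1521) = √5468.8418 = 73.951618
L = 7.25 × 73.951618 = 536.149228
V = π·3.5² × L = 38.484510 × 536.149228 = 20633.440342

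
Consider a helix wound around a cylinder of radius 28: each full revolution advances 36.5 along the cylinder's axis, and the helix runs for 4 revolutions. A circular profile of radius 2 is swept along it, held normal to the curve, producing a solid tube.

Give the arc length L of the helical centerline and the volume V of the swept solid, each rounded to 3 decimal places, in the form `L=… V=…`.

L=718.702 V=9031.482

2πR = 2π·28 = 175.929189
per-turn = √(175.929189² + 36.5²) = √(30951.0794 + 1332.25) = √32283.3294 = 179.675623
L = 4 × 179.675623 = 718.702491
V = π·2² × L = 12.566371 × 718.702491 = 9031.481862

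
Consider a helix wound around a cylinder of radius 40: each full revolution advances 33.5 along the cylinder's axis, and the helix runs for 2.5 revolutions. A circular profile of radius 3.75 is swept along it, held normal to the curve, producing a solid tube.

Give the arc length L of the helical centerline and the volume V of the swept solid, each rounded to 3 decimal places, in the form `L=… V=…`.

L=633.876 V=28003.765

2πR = 2π·40 = 251.327412
per-turn = √(251.327412² + 33.5²) = √(63165.4682 + 1122.25) = √64287.7182 = 253.550228
L = 2.5 × 253.550228 = 633.875570
V = π·3.75² × L = 44.178647 × 633.875570 = 28003.764864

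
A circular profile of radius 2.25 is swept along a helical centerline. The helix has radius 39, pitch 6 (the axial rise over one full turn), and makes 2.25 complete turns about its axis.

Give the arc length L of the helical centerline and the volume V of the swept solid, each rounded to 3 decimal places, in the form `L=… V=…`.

2πR = 2π·39 = 245.044227
per-turn = √(245.044227² + 6²) = √(60046.6732 + 36) = √60082.6732 = 245.117672
L = 2.25 × 245.117672 = 551.514762
V = π·2.25² × L = 15.904313 × 551.514762 = 8771.463297

L=551.515 V=8771.463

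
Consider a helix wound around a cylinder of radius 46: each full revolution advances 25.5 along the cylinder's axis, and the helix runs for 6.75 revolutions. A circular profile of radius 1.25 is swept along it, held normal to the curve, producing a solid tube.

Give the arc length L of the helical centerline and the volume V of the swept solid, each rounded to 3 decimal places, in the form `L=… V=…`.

L=1958.507 V=9613.801

2πR = 2π·46 = 289.026524
per-turn = √(289.026524² + 25.5²) = √(83536.3317 + 650.25) = √84186.5817 = 290.149240
L = 6.75 × 290.149240 = 1958.507372
V = π·1.25² × L = 4.908739 × 1958.507372 = 9613.800581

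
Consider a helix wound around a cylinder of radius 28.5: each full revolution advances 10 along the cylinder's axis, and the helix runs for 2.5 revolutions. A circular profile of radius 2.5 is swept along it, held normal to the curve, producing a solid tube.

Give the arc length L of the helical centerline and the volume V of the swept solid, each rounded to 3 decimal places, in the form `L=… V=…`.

2πR = 2π·28.5 = 179.070781
per-turn = √(179.070781² + 10²) = √(32066.3447 + 100) = √32166.3447 = 179.349783
L = 2.5 × 179.349783 = 448.374458
V = π·2.5² × L = 19.634954 × 448.374458 = 8803.811891

L=448.374 V=8803.812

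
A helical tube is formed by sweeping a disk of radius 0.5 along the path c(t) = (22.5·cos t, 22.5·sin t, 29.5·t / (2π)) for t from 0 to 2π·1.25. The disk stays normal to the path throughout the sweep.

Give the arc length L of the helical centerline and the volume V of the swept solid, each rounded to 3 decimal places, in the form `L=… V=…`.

L=180.521 V=141.781

2πR = 2π·22.5 = 141.371669
per-turn = √(141.371669² + 29.5²) = √(19985.9489 + 870.25) = √20856.1989 = 144.416754
L = 1.25 × 144.416754 = 180.520943
V = π·0.5² × L = 0.785398 × 180.520943 = 141.780817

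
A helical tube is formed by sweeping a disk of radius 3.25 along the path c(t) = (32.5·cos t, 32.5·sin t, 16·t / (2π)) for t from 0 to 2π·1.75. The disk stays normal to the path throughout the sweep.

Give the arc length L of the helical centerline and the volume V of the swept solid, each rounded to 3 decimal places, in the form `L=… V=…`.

2πR = 2π·32.5 = 204.203522
per-turn = √(204.203522² + 16²) = √(41699.0786 + 256) = √41955.0786 = 204.829389
L = 1.75 × 204.829389 = 358.451431
V = π·3.25² × L = 33.183072 × 358.451431 = 11894.519779

L=358.451 V=11894.520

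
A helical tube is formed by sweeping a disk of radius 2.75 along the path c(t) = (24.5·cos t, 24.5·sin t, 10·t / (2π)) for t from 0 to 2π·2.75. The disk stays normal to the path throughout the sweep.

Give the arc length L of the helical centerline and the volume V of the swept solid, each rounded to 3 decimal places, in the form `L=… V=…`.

L=424.222 V=10078.788

2πR = 2π·24.5 = 153.938040
per-turn = √(153.938040² + 10²) = √(23696.9202 + 100) = √23796.9202 = 154.262504
L = 2.75 × 154.262504 = 424.221886
V = π·2.75² × L = 23.758294 × 424.221886 = 10078.788482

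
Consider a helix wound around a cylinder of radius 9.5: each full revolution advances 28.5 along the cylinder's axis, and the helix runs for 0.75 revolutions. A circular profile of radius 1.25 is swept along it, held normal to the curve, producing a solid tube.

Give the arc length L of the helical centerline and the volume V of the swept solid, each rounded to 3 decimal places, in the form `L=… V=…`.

2πR = 2π·9.5 = 59.690260
per-turn = √(59.690260² + 28.5²) = √(3562.9272 + 812.25) = √4375.1772 = 66.145122
L = 0.75 × 66.145122 = 49.608842
V = π·1.25² × L = 4.908739 × 49.608842 = 243.516832

L=49.609 V=243.517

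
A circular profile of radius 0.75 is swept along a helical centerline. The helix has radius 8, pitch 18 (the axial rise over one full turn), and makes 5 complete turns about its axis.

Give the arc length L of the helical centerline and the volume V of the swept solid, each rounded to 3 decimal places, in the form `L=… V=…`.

L=266.956 V=471.750

2πR = 2π·8 = 50.265482
per-turn = √(50.265482² + 18²) = √(2526.6187 + 324) = √2850.6187 = 53.391186
L = 5 × 53.391186 = 266.955929
V = π·0.75² × L = 1.767146 × 266.955929 = 471.750067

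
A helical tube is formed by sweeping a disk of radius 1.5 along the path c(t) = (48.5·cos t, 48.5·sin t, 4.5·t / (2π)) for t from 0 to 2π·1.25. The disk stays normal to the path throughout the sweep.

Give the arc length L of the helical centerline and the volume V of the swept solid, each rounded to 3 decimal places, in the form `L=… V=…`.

2πR = 2π·48.5 = 304.734487
per-turn = √(304.734487² + 4.5²) = √(92863.1078 + 20.25) = √92883.3578 = 304.767711
L = 1.25 × 304.767711 = 380.959639
V = π·1.5² × L = 7.068583 × 380.959639 = 2692.845007

L=380.960 V=2692.845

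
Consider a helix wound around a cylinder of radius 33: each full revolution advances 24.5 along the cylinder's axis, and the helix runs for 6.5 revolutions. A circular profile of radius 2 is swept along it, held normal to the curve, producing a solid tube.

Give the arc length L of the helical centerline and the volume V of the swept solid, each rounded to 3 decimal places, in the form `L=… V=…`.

L=1357.119 V=17054.062

2πR = 2π·33 = 207.345115
per-turn = √(207.345115² + 24.5²) = √(42991.9968 + 600.25) = √43592.2468 = 208.787564
L = 6.5 × 208.787564 = 1357.119164
V = π·2² × L = 12.566371 × 1357.119164 = 17054.062386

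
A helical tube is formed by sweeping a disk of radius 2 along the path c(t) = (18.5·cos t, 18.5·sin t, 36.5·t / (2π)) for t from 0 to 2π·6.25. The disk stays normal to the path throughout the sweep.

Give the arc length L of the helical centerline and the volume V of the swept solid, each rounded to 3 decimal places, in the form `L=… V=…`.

L=761.468 V=9568.889

2πR = 2π·18.5 = 116.238928
per-turn = √(116.238928² + 36.5²) = √(13511.4884 + 1332.25) = √14843.7384 = 121.834882
L = 6.25 × 121.834882 = 761.468011
V = π·2² × L = 12.566371 × 761.468011 = 9568.889241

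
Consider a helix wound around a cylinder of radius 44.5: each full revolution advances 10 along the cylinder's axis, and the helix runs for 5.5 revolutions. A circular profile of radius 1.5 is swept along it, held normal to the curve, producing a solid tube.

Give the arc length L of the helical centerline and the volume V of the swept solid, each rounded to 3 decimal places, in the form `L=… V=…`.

L=1538.793 V=10877.086

2πR = 2π·44.5 = 279.601746
per-turn = √(279.601746² + 10²) = √(78177.1365 + 100) = √78277.1365 = 279.780515
L = 5.5 × 279.780515 = 1538.792831
V = π·1.5² × L = 7.068583 × 1538.792831 = 10877.085573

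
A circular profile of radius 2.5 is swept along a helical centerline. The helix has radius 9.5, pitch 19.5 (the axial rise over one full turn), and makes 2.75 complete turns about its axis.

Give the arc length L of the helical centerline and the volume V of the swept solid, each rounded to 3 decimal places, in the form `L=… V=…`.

2πR = 2π·9.5 = 59.690260
per-turn = √(59.690260² + 19.5²) = √(3562.9272 + 380.25) = √3943.1772 = 62.794723
L = 2.75 × 62.794723 = 172.685487
V = π·2.5² × L = 19.634954 × 172.685487 = 3390.671612

L=172.685 V=3390.672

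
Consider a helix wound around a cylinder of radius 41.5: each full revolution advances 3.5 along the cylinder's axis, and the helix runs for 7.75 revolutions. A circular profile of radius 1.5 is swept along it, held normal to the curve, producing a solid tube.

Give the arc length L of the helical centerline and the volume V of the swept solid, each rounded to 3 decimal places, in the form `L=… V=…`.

L=2021.012 V=14285.689

2πR = 2π·41.5 = 260.752190
per-turn = √(260.752190² + 3.5²) = √(67991.7047 + 12.25) = √68003.9547 = 260.775679
L = 7.75 × 260.775679 = 2021.011512
V = π·1.5² × L = 7.068583 × 2021.011512 = 14285.688565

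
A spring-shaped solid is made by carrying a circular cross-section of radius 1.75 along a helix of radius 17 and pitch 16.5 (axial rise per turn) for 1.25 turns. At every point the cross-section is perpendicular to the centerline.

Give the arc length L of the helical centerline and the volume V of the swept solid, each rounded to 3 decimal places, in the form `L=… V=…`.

L=135.101 V=1299.827

2πR = 2π·17 = 106.814150
per-turn = √(106.814150² + 16.5²) = √(11409.2627 + 272.25) = √11681.5127 = 108.081047
L = 1.25 × 108.081047 = 135.101309
V = π·1.75² × L = 9.621128 × 135.101309 = 1299.826915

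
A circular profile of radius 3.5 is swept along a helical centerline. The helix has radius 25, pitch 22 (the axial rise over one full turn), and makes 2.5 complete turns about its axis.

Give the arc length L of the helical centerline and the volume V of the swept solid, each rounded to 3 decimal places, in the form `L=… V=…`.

2πR = 2π·25 = 157.079633
per-turn = √(157.079633² + 22²) = √(24674.0110 + 484) = √25158.0110 = 158.612771
L = 2.5 × 158.612771 = 396.531927
V = π·3.5² × L = 38.484510 × 396.531927 = 15260.336895

L=396.532 V=15260.337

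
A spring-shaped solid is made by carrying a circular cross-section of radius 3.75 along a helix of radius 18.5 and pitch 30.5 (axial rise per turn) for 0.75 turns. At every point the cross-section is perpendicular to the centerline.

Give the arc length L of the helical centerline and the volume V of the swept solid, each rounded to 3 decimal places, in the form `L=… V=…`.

L=90.130 V=3981.836

2πR = 2π·18.5 = 116.238928
per-turn = √(116.238928² + 30.5²) = √(13511.4884 + 930.25) = √14441.7384 = 120.173784
L = 0.75 × 120.173784 = 90.130338
V = π·3.75² × L = 44.178647 × 90.130338 = 3981.836368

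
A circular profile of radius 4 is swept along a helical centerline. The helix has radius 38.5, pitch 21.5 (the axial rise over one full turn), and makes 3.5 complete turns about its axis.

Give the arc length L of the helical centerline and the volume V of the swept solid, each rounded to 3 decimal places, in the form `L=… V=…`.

2πR = 2π·38.5 = 241.902634
per-turn = √(241.902634² + 21.5²) = √(58516.8845 + 462.25) = √58979.1345 = 242.856201
L = 3.5 × 242.856201 = 849.996704
V = π·4² × L = 50.265482 × 849.996704 = 42725.494436

L=849.997 V=42725.494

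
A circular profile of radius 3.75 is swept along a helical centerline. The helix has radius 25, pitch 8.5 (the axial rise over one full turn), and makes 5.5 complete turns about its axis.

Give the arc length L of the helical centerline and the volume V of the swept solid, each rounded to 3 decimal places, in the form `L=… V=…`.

L=865.202 V=38223.451

2πR = 2π·25 = 157.079633
per-turn = √(157.079633² + 8.5²) = √(24674.0110 + 72.25) = √24746.2610 = 157.309443
L = 5.5 × 157.309443 = 865.201939
V = π·3.75² × L = 44.178647 × 865.201939 = 38223.450782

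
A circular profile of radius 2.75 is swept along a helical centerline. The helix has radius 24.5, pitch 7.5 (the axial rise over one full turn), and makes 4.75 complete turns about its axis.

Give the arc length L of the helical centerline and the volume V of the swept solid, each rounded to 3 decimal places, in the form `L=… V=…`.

2πR = 2π·24.5 = 153.938040
per-turn = √(153.938040² + 7.5²) = √(23696.9202 + 56.25) = √23753.1702 = 154.120635
L = 4.75 × 154.120635 = 732.073017
V = π·2.75² × L = 23.758294 × 732.073017 = 17392.806286

L=732.073 V=17392.806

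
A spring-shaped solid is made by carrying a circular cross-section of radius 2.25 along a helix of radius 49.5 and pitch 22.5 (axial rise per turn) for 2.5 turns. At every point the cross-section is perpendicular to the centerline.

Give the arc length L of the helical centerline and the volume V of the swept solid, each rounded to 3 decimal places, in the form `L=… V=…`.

L=779.576 V=12398.623

2πR = 2π·49.5 = 311.017673
per-turn = √(311.017673² + 22.5²) = √(96731.9927 + 506.25) = √97238.2427 = 311.830471
L = 2.5 × 311.830471 = 779.576178
V = π·2.25² × L = 15.904313 × 779.576178 = 12398.623391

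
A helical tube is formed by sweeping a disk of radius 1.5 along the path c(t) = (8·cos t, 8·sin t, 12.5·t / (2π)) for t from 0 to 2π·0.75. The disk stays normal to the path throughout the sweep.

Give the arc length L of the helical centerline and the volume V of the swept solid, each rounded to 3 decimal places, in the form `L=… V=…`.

L=38.847 V=274.595

2πR = 2π·8 = 50.265482
per-turn = √(50.265482² + 12.5²) = √(2526.6187 + 156.25) = √2682.8687 = 51.796416
L = 0.75 × 51.796416 = 38.847312
V = π·1.5² × L = 7.068583 × 38.847312 = 274.595468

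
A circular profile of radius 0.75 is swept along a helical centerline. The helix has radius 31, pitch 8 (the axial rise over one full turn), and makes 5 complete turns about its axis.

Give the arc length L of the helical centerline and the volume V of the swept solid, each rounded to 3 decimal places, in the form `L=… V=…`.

2πR = 2π·31 = 194.778745
per-turn = √(194.778745² + 8²) = √(37938.7593 + 64) = √38002.7593 = 194.942964
L = 5 × 194.942964 = 974.714821
V = π·0.75² × L = 1.767146 × 974.714821 = 1722.463269

L=974.715 V=1722.463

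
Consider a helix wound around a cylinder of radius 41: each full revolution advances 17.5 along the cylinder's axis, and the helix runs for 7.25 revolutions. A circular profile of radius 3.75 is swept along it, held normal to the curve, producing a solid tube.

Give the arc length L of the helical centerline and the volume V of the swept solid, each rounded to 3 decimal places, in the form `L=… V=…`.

L=1871.981 V=82701.601

2πR = 2π·41 = 257.610598
per-turn = √(257.610598² + 17.5²) = √(66363.2200 + 306.25) = √66669.4700 = 258.204318
L = 7.25 × 258.204318 = 1871.981308
V = π·3.75² × L = 44.178647 × 1871.981308 = 82701.600807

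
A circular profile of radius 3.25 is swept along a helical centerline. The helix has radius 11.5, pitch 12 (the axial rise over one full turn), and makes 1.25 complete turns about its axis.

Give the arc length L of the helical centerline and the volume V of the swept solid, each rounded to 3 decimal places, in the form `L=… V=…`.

L=91.558 V=3038.172

2πR = 2π·11.5 = 72.256631
per-turn = √(72.256631² + 12²) = √(5221.0207 + 144) = √5365.0207 = 73.246302
L = 1.25 × 73.246302 = 91.557877
V = π·3.25² × L = 33.183072 × 91.557877 = 3038.171670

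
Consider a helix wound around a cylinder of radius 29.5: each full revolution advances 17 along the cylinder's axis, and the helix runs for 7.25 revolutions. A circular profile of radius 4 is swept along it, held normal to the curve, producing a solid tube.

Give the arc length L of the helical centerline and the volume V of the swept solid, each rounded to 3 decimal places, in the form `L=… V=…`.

L=1349.456 V=67831.079

2πR = 2π·29.5 = 185.353967
per-turn = √(185.353967² + 17²) = √(34356.0929 + 289) = √34645.0929 = 186.131923
L = 7.25 × 186.131923 = 1349.456445
V = π·4² × L = 50.265482 × 1349.456445 = 67831.079257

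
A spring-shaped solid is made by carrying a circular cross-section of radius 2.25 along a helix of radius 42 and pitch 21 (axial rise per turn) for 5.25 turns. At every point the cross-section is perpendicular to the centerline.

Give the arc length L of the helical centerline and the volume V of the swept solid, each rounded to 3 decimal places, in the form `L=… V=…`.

L=1389.822 V=22104.166

2πR = 2π·42 = 263.893783
per-turn = √(263.893783² + 21²) = √(69639.9287 + 441) = √70080.9287 = 264.728028
L = 5.25 × 264.728028 = 1389.822145
V = π·2.25² × L = 15.904313 × 1389.822145 = 22104.166150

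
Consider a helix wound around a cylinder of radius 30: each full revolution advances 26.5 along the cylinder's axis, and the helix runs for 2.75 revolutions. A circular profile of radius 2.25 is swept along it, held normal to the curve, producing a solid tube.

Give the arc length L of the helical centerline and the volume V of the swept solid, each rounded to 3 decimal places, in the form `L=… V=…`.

2πR = 2π·30 = 188.495559
per-turn = √(188.495559² + 26.5²) = √(35530.5758 + 702.25) = √36232.8258 = 190.349221
L = 2.75 × 190.349221 = 523.460357
V = π·2.25² × L = 15.904313 × 523.460357 = 8325.277262

L=523.460 V=8325.277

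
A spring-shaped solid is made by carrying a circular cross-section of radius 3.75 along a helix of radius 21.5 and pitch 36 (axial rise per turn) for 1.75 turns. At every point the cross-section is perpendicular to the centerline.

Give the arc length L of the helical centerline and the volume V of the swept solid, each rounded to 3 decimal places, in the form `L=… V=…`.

L=244.655 V=10808.543

2πR = 2π·21.5 = 135.088484
per-turn = √(135.088484² + 36²) = √(18248.8985 + 1296) = √19544.8985 = 139.803071
L = 1.75 × 139.803071 = 244.655373
V = π·3.75² × L = 44.178647 × 244.655373 = 10808.543306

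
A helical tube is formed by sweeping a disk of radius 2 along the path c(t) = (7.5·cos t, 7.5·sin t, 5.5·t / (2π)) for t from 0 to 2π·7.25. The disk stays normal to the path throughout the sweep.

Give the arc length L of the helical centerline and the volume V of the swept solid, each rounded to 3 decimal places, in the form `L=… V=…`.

L=343.967 V=4322.421

2πR = 2π·7.5 = 47.123890
per-turn = √(47.123890² + 5.5²) = √(2220.6610 + 30.25) = √2250.9110 = 47.443767
L = 7.25 × 47.443767 = 343.967308
V = π·2² × L = 12.566371 × 343.967308 = 4322.420671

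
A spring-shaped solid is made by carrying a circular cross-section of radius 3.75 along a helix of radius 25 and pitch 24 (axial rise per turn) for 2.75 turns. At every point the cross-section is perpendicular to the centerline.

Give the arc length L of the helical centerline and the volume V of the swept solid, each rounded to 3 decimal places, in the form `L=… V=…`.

2πR = 2π·25 = 157.079633
per-turn = √(157.079633² + 24²) = √(24674.0110 + 576) = √25250.0110 = 158.902520
L = 2.75 × 158.902520 = 436.981931
V = π·3.75² × L = 44.178647 × 436.981931 = 19305.270350

L=436.982 V=19305.270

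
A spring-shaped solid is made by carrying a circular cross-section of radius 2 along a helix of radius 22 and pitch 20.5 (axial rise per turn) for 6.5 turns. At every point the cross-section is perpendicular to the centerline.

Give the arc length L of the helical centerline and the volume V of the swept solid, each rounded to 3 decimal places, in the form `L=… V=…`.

L=908.322 V=11414.317

2πR = 2π·22 = 138.230077
per-turn = √(138.230077² + 20.5²) = √(19107.5541 + 420.25) = √19527.8041 = 139.741920
L = 6.5 × 139.741920 = 908.322478
V = π·2² × L = 12.566371 × 908.322478 = 11414.316896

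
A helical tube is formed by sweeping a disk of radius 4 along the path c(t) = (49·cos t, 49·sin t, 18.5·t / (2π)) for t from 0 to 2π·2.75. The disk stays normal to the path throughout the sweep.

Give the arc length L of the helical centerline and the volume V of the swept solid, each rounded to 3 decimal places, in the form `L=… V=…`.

L=848.186 V=42634.497

2πR = 2π·49 = 307.876080
per-turn = √(307.876080² + 18.5²) = √(94787.6807 + 342.25) = √95129.9307 = 308.431404
L = 2.75 × 308.431404 = 848.186360
V = π·4² × L = 50.265482 × 848.186360 = 42634.496581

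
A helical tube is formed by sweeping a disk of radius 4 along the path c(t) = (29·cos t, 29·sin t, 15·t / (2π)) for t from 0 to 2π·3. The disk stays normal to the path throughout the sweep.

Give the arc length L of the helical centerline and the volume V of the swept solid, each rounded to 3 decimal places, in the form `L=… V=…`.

2πR = 2π·29 = 182.212374
per-turn = √(182.212374² + 15²) = √(33201.3492 + 225) = √33426.3492 = 182.828743
L = 3 × 182.828743 = 548.486228
V = π·4² × L = 50.265482 × 548.486228 = 27569.924897

L=548.486 V=27569.925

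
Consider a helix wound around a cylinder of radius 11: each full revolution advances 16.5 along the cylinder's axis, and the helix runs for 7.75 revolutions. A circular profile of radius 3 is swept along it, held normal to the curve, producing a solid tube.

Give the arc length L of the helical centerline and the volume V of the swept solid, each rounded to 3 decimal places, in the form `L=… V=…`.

2πR = 2π·11 = 69.115038
per-turn = √(69.115038² + 16.5²) = √(4776.8885 + 272.25) = √5049.1385 = 71.057290
L = 7.75 × 71.057290 = 550.694001
V = π·3² × L = 28.274334 × 550.694001 = 15570.506057

L=550.694 V=15570.506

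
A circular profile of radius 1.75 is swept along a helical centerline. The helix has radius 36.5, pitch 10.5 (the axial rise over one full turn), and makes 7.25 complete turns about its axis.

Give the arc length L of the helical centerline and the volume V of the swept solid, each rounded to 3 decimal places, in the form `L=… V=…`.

L=1664.430 V=16013.690

2πR = 2π·36.5 = 229.336264
per-turn = √(229.336264² + 10.5²) = √(52595.1219 + 110.25) = √52705.3719 = 229.576505
L = 7.25 × 229.576505 = 1664.429664
V = π·1.75² × L = 9.621128 × 1664.429664 = 16013.690020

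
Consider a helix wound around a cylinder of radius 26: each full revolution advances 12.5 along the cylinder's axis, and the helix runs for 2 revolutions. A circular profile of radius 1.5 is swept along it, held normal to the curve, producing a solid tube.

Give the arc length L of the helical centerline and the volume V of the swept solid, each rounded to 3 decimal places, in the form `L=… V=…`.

2πR = 2π·26 = 163.362818
per-turn = √(163.362818² + 12.5²) = √(26687.4103 + 156.25) = √26843.6603 = 163.840350
L = 2 × 163.840350 = 327.680700
V = π·1.5² × L = 7.068583 × 327.680700 = 2316.238380

L=327.681 V=2316.238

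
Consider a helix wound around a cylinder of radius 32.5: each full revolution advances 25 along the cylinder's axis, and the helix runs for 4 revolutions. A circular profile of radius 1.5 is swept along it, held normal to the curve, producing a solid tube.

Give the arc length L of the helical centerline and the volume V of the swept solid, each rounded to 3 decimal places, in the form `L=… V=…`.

2πR = 2π·32.5 = 204.203522
per-turn = √(204.203522² + 25²) = √(41699.0786 + 625) = √42324.0786 = 205.728167
L = 4 × 205.728167 = 822.912667
V = π·1.5² × L = 7.068583 × 822.912667 = 5816.826876

L=822.913 V=5816.827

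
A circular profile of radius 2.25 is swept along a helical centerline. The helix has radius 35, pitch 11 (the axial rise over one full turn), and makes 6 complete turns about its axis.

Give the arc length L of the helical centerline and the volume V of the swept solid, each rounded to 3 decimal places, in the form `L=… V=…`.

2πR = 2π·35 = 219.911486
per-turn = √(219.911486² + 11²) = √(48361.0616 + 121) = √48482.0616 = 220.186425
L = 6 × 220.186425 = 1321.118547
V = π·2.25² × L = 15.904313 × 1321.118547 = 21011.482636

L=1321.119 V=21011.483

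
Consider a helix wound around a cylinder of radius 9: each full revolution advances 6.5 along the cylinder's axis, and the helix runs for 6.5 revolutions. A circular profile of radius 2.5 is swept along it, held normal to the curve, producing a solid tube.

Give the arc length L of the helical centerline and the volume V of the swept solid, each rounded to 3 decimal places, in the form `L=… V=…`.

2πR = 2π·9 = 56.548668
per-turn = √(56.548668² + 6.5²) = √(3197.7518 + 42.25) = √3240.0018 = 56.921014
L = 6.5 × 56.921014 = 369.986590
V = π·2.5² × L = 19.634954 × 369.986590 = 7264.669716

L=369.987 V=7264.670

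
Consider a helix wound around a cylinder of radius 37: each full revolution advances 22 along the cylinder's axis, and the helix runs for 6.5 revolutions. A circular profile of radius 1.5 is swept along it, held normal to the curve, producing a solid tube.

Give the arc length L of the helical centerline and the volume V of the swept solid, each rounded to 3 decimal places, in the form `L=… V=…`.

2πR = 2π·37 = 232.477856
per-turn = √(232.477856² + 22²) = √(54045.9537 + 484) = √54529.9537 = 233.516496
L = 6.5 × 233.516496 = 1517.857221
V = π·1.5² × L = 7.068583 × 1517.857221 = 10729.100464

L=1517.857 V=10729.100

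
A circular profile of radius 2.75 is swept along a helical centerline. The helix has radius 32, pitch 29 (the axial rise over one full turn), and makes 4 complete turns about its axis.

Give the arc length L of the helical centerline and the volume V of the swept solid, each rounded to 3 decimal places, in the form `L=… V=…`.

L=812.570 V=19305.283

2πR = 2π·32 = 201.061930
per-turn = √(201.061930² + 29²) = √(40425.8996 + 841) = √41266.8996 = 203.142560
L = 4 × 203.142560 = 812.570239
V = π·2.75² × L = 23.758294 × 812.570239 = 19305.283004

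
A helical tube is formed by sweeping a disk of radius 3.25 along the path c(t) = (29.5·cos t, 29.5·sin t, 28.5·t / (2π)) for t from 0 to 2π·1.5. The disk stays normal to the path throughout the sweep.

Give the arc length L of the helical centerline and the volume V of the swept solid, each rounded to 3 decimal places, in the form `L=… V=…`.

2πR = 2π·29.5 = 185.353967
per-turn = √(185.353967² + 28.5²) = √(34356.0929 + 812.25) = √35168.3429 = 187.532245
L = 1.5 × 187.532245 = 281.298368
V = π·3.25² × L = 33.183072 × 281.298368 = 9334.344096

L=281.298 V=9334.344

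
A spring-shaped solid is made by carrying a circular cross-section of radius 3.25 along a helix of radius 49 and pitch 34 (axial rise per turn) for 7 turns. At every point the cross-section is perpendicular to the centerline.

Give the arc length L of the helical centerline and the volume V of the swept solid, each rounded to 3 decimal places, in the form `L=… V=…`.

2πR = 2π·49 = 307.876080
per-turn = √(307.876080² + 34²) = √(94787.6807 + 1156) = √95943.6807 = 309.747769
L = 7 × 309.747769 = 2168.234386
V = π·3.25² × L = 33.183072 × 2168.234386 = 71948.678619

L=2168.234 V=71948.679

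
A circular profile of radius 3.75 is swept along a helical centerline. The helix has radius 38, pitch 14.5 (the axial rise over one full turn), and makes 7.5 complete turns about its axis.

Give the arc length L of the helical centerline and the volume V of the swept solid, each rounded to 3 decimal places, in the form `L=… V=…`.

L=1794.007 V=79256.800

2πR = 2π·38 = 238.761042
per-turn = √(238.761042² + 14.5²) = √(57006.8350 + 210.25) = √57217.0850 = 239.200930
L = 7.5 × 239.200930 = 1794.006977
V = π·3.75² × L = 44.178647 × 1794.006977 = 79256.800385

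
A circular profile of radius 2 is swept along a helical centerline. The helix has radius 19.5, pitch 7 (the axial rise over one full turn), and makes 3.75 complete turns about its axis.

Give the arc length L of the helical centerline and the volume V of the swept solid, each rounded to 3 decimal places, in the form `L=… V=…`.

L=460.207 V=5783.134

2πR = 2π·19.5 = 122.522113
per-turn = √(122.522113² + 7²) = √(15011.6683 + 49) = √15060.6683 = 122.721914
L = 3.75 × 122.721914 = 460.207179
V = π·2² × L = 12.566371 × 460.207179 = 5783.133975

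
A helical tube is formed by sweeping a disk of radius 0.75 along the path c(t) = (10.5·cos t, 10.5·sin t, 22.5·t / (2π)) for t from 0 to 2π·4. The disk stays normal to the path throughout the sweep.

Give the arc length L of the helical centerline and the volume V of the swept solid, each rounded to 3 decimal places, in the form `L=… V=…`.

L=278.819 V=492.714

2πR = 2π·10.5 = 65.973446
per-turn = √(65.973446² + 22.5²) = √(4352.4955 + 506.25) = √4858.7455 = 69.704702
L = 4 × 69.704702 = 278.818810
V = π·0.75² × L = 1.767146 × 278.818810 = 492.713507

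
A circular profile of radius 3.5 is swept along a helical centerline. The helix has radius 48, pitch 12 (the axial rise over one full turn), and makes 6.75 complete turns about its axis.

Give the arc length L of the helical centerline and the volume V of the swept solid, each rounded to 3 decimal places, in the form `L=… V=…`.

L=2037.363 V=78406.911

2πR = 2π·48 = 301.592895
per-turn = √(301.592895² + 12²) = √(90958.2742 + 144) = √91102.2742 = 301.831533
L = 6.75 × 301.831533 = 2037.362846
V = π·3.5² × L = 38.484510 × 2037.362846 = 78406.910835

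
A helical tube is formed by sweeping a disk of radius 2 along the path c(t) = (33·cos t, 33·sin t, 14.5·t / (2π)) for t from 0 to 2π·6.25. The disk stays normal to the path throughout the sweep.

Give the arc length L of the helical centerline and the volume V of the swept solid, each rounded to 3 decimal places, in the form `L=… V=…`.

L=1299.072 V=16324.619

2πR = 2π·33 = 207.345115
per-turn = √(207.345115² + 14.5²) = √(42991.9968 + 210.25) = √43202.2468 = 207.851502
L = 6.25 × 207.851502 = 1299.071886
V = π·2² × L = 12.566371 × 1299.071886 = 16324.618772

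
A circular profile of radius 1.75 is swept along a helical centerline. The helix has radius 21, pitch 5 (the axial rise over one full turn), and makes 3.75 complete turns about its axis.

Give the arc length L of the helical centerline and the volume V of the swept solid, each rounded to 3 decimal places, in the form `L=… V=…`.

L=495.156 V=4763.959

2πR = 2π·21 = 131.946891
per-turn = √(131.946891² + 5²) = √(17409.9822 + 25) = √17434.9822 = 132.041593
L = 3.75 × 132.041593 = 495.155972
V = π·1.75² × L = 9.621128 × 495.155972 = 4763.958740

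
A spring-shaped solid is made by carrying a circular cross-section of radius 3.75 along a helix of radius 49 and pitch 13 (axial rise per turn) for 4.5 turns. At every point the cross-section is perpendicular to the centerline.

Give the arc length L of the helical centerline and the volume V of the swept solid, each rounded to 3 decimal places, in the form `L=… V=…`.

L=1386.677 V=61261.508

2πR = 2π·49 = 307.876080
per-turn = √(307.876080² + 13²) = √(94787.6807 + 169) = √94956.6807 = 308.150419
L = 4.5 × 308.150419 = 1386.676885
V = π·3.75² × L = 44.178647 × 1386.676885 = 61261.508179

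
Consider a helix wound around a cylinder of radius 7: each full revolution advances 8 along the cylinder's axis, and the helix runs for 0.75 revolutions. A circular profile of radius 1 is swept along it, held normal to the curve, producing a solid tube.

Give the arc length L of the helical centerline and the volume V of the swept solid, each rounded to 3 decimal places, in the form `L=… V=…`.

2πR = 2π·7 = 43.982297
per-turn = √(43.982297² + 8²) = √(1934.4425 + 64) = √1998.4425 = 44.703942
L = 0.75 × 44.703942 = 33.527957
V = π·1² × L = 3.141593 × 33.527957 = 105.331183

L=33.528 V=105.331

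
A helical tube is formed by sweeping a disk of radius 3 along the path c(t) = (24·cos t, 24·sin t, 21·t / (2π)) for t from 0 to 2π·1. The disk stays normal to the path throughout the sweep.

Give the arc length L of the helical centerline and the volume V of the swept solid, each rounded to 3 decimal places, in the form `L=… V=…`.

2πR = 2π·24 = 150.796447
per-turn = √(150.796447² + 21²) = √(22739.5685 + 441) = √23180.5685 = 152.251662
L = 1 × 152.251662 = 152.251662
V = π·3² × L = 28.274334 × 152.251662 = 4304.814322

L=152.252 V=4304.814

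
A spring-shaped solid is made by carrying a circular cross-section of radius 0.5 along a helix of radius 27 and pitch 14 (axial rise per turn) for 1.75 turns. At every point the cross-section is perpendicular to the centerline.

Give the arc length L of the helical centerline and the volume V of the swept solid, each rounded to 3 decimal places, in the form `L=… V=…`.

L=297.890 V=233.962

2πR = 2π·27 = 169.646003
per-turn = √(169.646003² + 14²) = √(28779.7664 + 196) = √28975.7664 = 170.222697
L = 1.75 × 170.222697 = 297.889719
V = π·0.5² × L = 0.785398 × 297.889719 = 233.962038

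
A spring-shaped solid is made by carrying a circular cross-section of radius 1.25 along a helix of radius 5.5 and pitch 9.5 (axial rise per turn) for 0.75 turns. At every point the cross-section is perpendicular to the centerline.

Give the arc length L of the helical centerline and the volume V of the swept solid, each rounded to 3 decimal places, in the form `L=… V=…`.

2πR = 2π·5.5 = 34.557519
per-turn = √(34.557519² + 9.5²) = √(1194.2221 + 90.25) = √1284.4721 = 35.839533
L = 0.75 × 35.839533 = 26.879650
V = π·1.25² × L = 4.908739 × 26.879650 = 131.945173

L=26.880 V=131.945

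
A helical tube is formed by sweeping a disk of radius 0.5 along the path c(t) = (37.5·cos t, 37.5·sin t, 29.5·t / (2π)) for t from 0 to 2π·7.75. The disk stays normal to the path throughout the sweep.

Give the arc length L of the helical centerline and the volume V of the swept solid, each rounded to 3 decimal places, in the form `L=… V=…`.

2πR = 2π·37.5 = 235.619449
per-turn = √(235.619449² + 29.5²) = √(55516.5248 + 870.25) = √56386.7748 = 237.458996
L = 7.75 × 237.458996 = 1840.307219
V = π·0.5² × L = 0.785398 × 1840.307219 = 1445.373910

L=1840.307 V=1445.374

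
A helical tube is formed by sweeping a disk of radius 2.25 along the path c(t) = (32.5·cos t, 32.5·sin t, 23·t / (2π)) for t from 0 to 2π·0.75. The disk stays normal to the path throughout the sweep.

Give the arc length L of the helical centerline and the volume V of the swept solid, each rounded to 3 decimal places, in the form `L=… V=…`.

L=154.121 V=2451.189

2πR = 2π·32.5 = 204.203522
per-turn = √(204.203522² + 23²) = √(41699.0786 + 529) = √42228.0786 = 205.494717
L = 0.75 × 205.494717 = 154.121038
V = π·2.25² × L = 15.904313 × 154.121038 = 2451.189191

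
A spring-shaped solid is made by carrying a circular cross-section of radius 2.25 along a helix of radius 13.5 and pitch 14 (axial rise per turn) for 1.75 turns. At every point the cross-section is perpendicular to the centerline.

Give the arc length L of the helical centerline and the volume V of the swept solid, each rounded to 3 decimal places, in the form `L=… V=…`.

L=150.449 V=2392.780

2πR = 2π·13.5 = 84.823002
per-turn = √(84.823002² + 14²) = √(7194.9416 + 196) = √7390.9416 = 85.970586
L = 1.75 × 85.970586 = 150.448525
V = π·2.25² × L = 15.904313 × 150.448525 = 2392.780403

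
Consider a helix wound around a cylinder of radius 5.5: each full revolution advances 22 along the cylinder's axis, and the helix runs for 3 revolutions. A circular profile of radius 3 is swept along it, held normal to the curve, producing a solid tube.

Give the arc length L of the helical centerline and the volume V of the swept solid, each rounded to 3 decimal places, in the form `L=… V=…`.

2πR = 2π·5.5 = 34.557519
per-turn = √(34.557519² + 22²) = √(1194.2221 + 484) = √1678.2221 = 40.966110
L = 3 × 40.966110 = 122.898329
V = π·3² × L = 28.274334 × 122.898329 = 3474.868379

L=122.898 V=3474.868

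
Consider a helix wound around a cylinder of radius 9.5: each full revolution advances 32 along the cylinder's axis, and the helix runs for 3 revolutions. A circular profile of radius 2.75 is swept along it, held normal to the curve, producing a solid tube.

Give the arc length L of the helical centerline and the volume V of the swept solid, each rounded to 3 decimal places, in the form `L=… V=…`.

2πR = 2π·9.5 = 59.690260
per-turn = √(59.690260² + 32²) = √(3562.9272 + 1024) = √4586.9272 = 67.726857
L = 3 × 67.726857 = 203.180572
V = π·2.75² × L = 23.758294 × 203.180572 = 4827.223846

L=203.181 V=4827.224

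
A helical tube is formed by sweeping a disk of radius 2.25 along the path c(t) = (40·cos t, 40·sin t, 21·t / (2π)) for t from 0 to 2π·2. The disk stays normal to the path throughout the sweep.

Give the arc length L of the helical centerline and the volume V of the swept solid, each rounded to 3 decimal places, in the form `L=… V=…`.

L=504.406 V=8022.238

2πR = 2π·40 = 251.327412
per-turn = √(251.327412² + 21²) = √(63165.4682 + 441) = √63606.4682 = 252.203228
L = 2 × 252.203228 = 504.406456
V = π·2.25² × L = 15.904313 × 504.406456 = 8022.238056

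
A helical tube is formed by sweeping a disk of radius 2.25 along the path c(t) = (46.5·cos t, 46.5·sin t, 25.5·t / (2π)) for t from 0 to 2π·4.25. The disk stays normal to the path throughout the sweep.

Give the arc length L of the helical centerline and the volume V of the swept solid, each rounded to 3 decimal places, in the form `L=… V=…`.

L=1246.435 V=19823.691

2πR = 2π·46.5 = 292.168117
per-turn = √(292.168117² + 25.5²) = √(85362.2085 + 650.25) = √86012.4585 = 293.278807
L = 4.25 × 293.278807 = 1246.434929
V = π·2.25² × L = 15.904313 × 1246.434929 = 19823.690999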